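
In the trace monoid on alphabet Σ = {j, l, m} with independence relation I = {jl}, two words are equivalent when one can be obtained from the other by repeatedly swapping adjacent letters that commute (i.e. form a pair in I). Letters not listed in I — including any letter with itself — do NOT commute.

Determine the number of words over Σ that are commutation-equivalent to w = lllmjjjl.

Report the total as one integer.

0(l) covers ∅
1(l) covers 0:l
2(l) covers 1:l
3(m) covers 2:l
4(j) covers 3:m
5(j) covers 4:j
6(j) covers 5:j
7(l) covers 3:m
floor of heap: 0:l
completions by unplaced set U, small U first (add the entries for U minus each lowest piece of U):
  |U|=1: {6}:1  {7}:1
  |U|=2: {5,6}:1  {6,7}:2
  |U|=3: {4,5,6}:1  {5,6,7}:3
  |U|=4: {4,5,6,7}:4
  |U|=5: {3,4,5,6,7}:4
  |U|=6: {2,3,4,5,6,7}:4
  start at 0(l): 4

4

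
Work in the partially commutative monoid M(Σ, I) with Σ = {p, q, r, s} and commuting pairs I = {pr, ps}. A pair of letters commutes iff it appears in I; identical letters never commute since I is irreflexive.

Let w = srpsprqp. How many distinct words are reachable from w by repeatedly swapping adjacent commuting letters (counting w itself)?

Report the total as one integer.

0(s) covers ∅
1(r) covers 0:s
2(p) covers ∅
3(s) covers 1:r
4(p) covers 2:p
5(r) covers 3:s
6(q) covers 4:p, 5:r
7(p) covers 6:q
floor of heap: 0:s, 2:p
completions by unplaced set U, small U first (add the entries for U minus each lowest piece of U):
  |U|=1: {7}:1
  |U|=2: {6,7}:1
  |U|=3: {4,6,7}:1  {5,6,7}:1
  |U|=4: {2,4,6,7}:1  {3,5,6,7}:1  {4,5,6,7}:2
  |U|=5: {1,3,5,6,7}:1  {2,4,5,6,7}:3  {3,4,5,6,7}:3
  |U|=6: {0,1,3,5,6,7}:1  {1,3,4,5,6,7}:4  {2,3,4,5,6,7}:6
  start at 0(s): 10
  start at 2(p): 5
sum over floor = 15

15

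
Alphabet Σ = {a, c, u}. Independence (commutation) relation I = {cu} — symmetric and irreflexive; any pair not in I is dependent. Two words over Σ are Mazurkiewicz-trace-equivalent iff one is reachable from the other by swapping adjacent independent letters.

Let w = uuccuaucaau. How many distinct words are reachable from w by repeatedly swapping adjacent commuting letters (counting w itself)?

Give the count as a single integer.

20

piece 0:u — minimal
piece 1:u rests on {0:u}
piece 2:c — minimal
piece 3:c rests on {2:c}
piece 4:u rests on {1:u}
piece 5:a rests on {3:c, 4:u}
piece 6:u rests on {5:a}
piece 7:c rests on {5:a}
piece 8:a rests on {6:u, 7:c}
piece 9:a rests on {8:a}
piece 10:u rests on {9:a}
minimal pieces: {0:u, 2:c}
ways to finish when only these pieces remain (= sum over removing one remaining piece with nothing left below it):
  1 left: {10}→1
  2 left: {9,10}→1
  3 left: {8,9,10}→1
  4 left: {6,8,9,10}→1  {7,8,9,10}→1
  5 left: {6,7,8,9,10}→2
  6 left: {5,6,7,8,9,10}→2
  7 left: {3,5,6,7,8,9,10}→2  {4,5,6,7,8,9,10}→2
  8 left: {1,4,5,6,7,8,9,10}→2  {2,3,5,6,7,8,9,10}→2  {3,4,5,6,7,8,9,10}→4
  9 left: {0,1,4,5,6,7,8,9,10}→2  {1,3,4,5,6,7,8,9,10}→6  {2,3,4,5,6,7,8,9,10}→6
  placing 0:u first → 12 extensions
  placing 2:c first → 8 extensions
total linear extensions = 20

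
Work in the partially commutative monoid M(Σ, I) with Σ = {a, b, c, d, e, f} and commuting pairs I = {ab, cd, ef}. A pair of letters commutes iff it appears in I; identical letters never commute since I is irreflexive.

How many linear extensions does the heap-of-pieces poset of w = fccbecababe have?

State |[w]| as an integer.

0(f) covers ∅
1(c) covers 0:f
2(c) covers 1:c
3(b) covers 2:c
4(e) covers 3:b
5(c) covers 4:e
6(a) covers 5:c
7(b) covers 5:c
8(a) covers 6:a
9(b) covers 7:b
10(e) covers 8:a, 9:b
floor of heap: 0:f
completions by unplaced set U, small U first (add the entries for U minus each lowest piece of U):
  |U|=1: {10}:1
  |U|=2: {8,10}:1  {9,10}:1
  |U|=3: {6,8,10}:1  {7,9,10}:1  {8,9,10}:2
  |U|=4: {6,8,9,10}:3  {7,8,9,10}:3
  |U|=5: {6,7,8,9,10}:6
  |U|=6: {5,6,7,8,9,10}:6
  |U|=7: {4,5,6,7,8,9,10}:6
  |U|=8: {3,4,5,6,7,8,9,10}:6
  |U|=9: {2,3,4,5,6,7,8,9,10}:6
  start at 0(f): 6

6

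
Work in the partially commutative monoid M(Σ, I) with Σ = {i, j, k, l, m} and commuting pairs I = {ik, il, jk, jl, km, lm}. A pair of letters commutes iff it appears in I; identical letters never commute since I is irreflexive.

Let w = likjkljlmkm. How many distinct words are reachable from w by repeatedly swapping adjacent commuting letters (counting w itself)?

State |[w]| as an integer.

462

piece 0:l — minimal
piece 1:i — minimal
piece 2:k rests on {0:l}
piece 3:j rests on {1:i}
piece 4:k rests on {2:k}
piece 5:l rests on {4:k}
piece 6:j rests on {3:j}
piece 7:l rests on {5:l}
piece 8:m rests on {6:j}
piece 9:k rests on {7:l}
piece 10:m rests on {8:m}
minimal pieces: {0:l, 1:i}
ways to finish when only these pieces remain (= sum over removing one remaining piece with nothing left below it):
  1 left: {9}→1  {10}→1
  2 left: {7,9}→1  {8,10}→1  {9,10}→2
  3 left: {5,7,9}→1  {6,8,10}→1  {7,9,10}→3  {8,9,10}→3
  4 left: {3,6,8,10}→1  {4,5,7,9}→1  {5,7,9,10}→4  {6,8,9,10}→4  {7,8,9,10}→6
  5 left: {1,3,6,8,10}→1  {2,4,5,7,9}→1  {3,6,8,9,10}→5  {4,5,7,9,10}→5  {5,7,8,9,10}→10  {6,7,8,9,10}→10
  6 left: {0,2,4,5,7,9}→1  {1,3,6,8,9,10}→6  {2,4,5,7,9,10}→6  {3,6,7,8,9,10}→15  {4,5,7,8,9,10}→15  {5,6,7,8,9,10}→20
  7 left: {0,2,4,5,7,9,10}→7  {1,3,6,7,8,9,10}→21  {2,4,5,7,8,9,10}→21  {3,5,6,7,8,9,10}→35  {4,5,6,7,8,9,10}→35
  8 left: {0,2,4,5,7,8,9,10}→28  {1,3,5,6,7,8,9,10}→56  {2,4,5,6,7,8,9,10}→56  {3,4,5,6,7,8,9,10}→70
  9 left: {0,2,4,5,6,7,8,9,10}→84  {1,3,4,5,6,7,8,9,10}→126  {2,3,4,5,6,7,8,9,10}→126
  placing 0:l first → 252 extensions
  placing 1:i first → 210 extensions
total linear extensions = 462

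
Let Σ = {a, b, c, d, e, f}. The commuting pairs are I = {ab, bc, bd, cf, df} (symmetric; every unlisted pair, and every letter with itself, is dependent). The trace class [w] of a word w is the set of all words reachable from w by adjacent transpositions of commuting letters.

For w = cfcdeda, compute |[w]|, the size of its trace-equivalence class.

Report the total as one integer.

0(c) covers ∅
1(f) covers ∅
2(c) covers 0:c
3(d) covers 2:c
4(e) covers 1:f, 3:d
5(d) covers 4:e
6(a) covers 5:d
floor of heap: 0:c, 1:f
completions by unplaced set U, small U first (add the entries for U minus each lowest piece of U):
  |U|=1: {6}:1
  |U|=2: {5,6}:1
  |U|=3: {4,5,6}:1
  |U|=4: {1,4,5,6}:1  {3,4,5,6}:1
  |U|=5: {1,3,4,5,6}:2  {2,3,4,5,6}:1
  start at 0(c): 3
  start at 1(f): 1
sum over floor = 4

4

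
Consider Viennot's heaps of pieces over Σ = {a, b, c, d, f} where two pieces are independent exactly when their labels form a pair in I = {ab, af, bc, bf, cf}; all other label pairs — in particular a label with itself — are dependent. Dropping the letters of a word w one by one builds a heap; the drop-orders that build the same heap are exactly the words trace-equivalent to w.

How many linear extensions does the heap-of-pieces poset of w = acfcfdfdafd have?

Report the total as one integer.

20

piece 0:a — minimal
piece 1:c rests on {0:a}
piece 2:f — minimal
piece 3:c rests on {1:c}
piece 4:f rests on {2:f}
piece 5:d rests on {3:c, 4:f}
piece 6:f rests on {5:d}
piece 7:d rests on {6:f}
piece 8:a rests on {7:d}
piece 9:f rests on {7:d}
piece 10:d rests on {8:a, 9:f}
minimal pieces: {0:a, 2:f}
ways to finish when only these pieces remain (= sum over removing one remaining piece with nothing left below it):
  1 left: {10}→1
  2 left: {8,10}→1  {9,10}→1
  3 left: {8,9,10}→2
  4 left: {7,8,9,10}→2
  5 left: {6,7,8,9,10}→2
  6 left: {5,6,7,8,9,10}→2
  7 left: {3,5,6,7,8,9,10}→2  {4,5,6,7,8,9,10}→2
  8 left: {1,3,5,6,7,8,9,10}→2  {2,4,5,6,7,8,9,10}→2  {3,4,5,6,7,8,9,10}→4
  9 left: {0,1,3,5,6,7,8,9,10}→2  {1,3,4,5,6,7,8,9,10}→6  {2,3,4,5,6,7,8,9,10}→6
  placing 0:a first → 12 extensions
  placing 2:f first → 8 extensions
total linear extensions = 20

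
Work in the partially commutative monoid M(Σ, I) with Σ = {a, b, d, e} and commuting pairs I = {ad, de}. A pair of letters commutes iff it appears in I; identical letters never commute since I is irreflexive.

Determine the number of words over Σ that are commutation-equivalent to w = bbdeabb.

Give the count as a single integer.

3

0(b) covers ∅
1(b) covers 0:b
2(d) covers 1:b
3(e) covers 1:b
4(a) covers 3:e
5(b) covers 2:d, 4:a
6(b) covers 5:b
floor of heap: 0:b
completions by unplaced set U, small U first (add the entries for U minus each lowest piece of U):
  |U|=1: {6}:1
  |U|=2: {5,6}:1
  |U|=3: {2,5,6}:1  {4,5,6}:1
  |U|=4: {2,4,5,6}:2  {3,4,5,6}:1
  |U|=5: {2,3,4,5,6}:3
  start at 0(b): 3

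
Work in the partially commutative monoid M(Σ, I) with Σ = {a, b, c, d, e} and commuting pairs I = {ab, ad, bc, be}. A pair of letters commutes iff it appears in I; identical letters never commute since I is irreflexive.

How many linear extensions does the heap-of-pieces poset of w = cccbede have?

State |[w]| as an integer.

5

0(c) covers ∅
1(c) covers 0:c
2(c) covers 1:c
3(b) covers ∅
4(e) covers 2:c
5(d) covers 3:b, 4:e
6(e) covers 5:d
floor of heap: 0:c, 3:b
completions by unplaced set U, small U first (add the entries for U minus each lowest piece of U):
  |U|=1: {6}:1
  |U|=2: {5,6}:1
  |U|=3: {3,5,6}:1  {4,5,6}:1
  |U|=4: {2,4,5,6}:1  {3,4,5,6}:2
  |U|=5: {1,2,4,5,6}:1  {2,3,4,5,6}:3
  start at 0(c): 4
  start at 3(b): 1
sum over floor = 5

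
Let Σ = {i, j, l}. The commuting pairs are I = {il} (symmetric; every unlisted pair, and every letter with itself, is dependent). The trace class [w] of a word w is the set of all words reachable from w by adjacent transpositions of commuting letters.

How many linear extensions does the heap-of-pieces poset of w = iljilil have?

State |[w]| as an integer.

12

#0=i has no predecessor
#1=l has no predecessor
#2=j depends on [0:i, 1:l]
#3=i depends on [2:j]
#4=l depends on [2:j]
#5=i depends on [3:i]
#6=l depends on [4:l]
sources: [0:i, 1:l]
N(rest) = Σ N(rest − s) over sources s of rest; N(one piece) = 1:
  size 1 → [5]=1  [6]=1
  size 2 → [3,5]=1  [4,6]=1  [5,6]=2
  size 3 → [3,5,6]=3  [4,5,6]=3
  size 4 → [3,4,5,6]=6
  size 5 → [2,3,4,5,6]=6
  first=0(i) contributes 6
  first=1(l) contributes 6
|[w]| = 12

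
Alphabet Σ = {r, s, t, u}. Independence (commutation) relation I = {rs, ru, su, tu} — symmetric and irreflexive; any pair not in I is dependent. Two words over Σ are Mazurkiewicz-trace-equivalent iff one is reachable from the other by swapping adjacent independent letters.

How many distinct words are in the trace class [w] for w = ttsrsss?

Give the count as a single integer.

drop 0:t onto floor
drop 1:t onto {0:t}
drop 2:s onto {1:t}
drop 3:r onto {1:t}
drop 4:s onto {2:s}
drop 5:s onto {4:s}
drop 6:s onto {5:s}
ground layer = {0:t}
drop-orders for the pieces not yet dropped (sum over which currently-grounded one goes next):
  1 to go: {3} 1  {6} 1
  2 to go: {3,6} 2  {5,6} 1
  3 to go: {3,5,6} 3  {4,5,6} 1
  4 to go: {2,4,5,6} 1  {3,4,5,6} 4
  5 to go: {2,3,4,5,6} 5
  if 0:t drops first: 5 orders

5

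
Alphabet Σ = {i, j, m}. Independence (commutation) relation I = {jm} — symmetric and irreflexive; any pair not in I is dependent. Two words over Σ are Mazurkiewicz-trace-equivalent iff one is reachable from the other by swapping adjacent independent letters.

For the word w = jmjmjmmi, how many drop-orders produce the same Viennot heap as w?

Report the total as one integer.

35

piece 0:j — minimal
piece 1:m — minimal
piece 2:j rests on {0:j}
piece 3:m rests on {1:m}
piece 4:j rests on {2:j}
piece 5:m rests on {3:m}
piece 6:m rests on {5:m}
piece 7:i rests on {4:j, 6:m}
minimal pieces: {0:j, 1:m}
ways to finish when only these pieces remain (= sum over removing one remaining piece with nothing left below it):
  1 left: {7}→1
  2 left: {4,7}→1  {6,7}→1
  3 left: {2,4,7}→1  {4,6,7}→2  {5,6,7}→1
  4 left: {0,2,4,7}→1  {2,4,6,7}→3  {3,5,6,7}→1  {4,5,6,7}→3
  5 left: {0,2,4,6,7}→4  {1,3,5,6,7}→1  {2,4,5,6,7}→6  {3,4,5,6,7}→4
  6 left: {0,2,4,5,6,7}→10  {1,3,4,5,6,7}→5  {2,3,4,5,6,7}→10
  placing 0:j first → 15 extensions
  placing 1:m first → 20 extensions
total linear extensions = 35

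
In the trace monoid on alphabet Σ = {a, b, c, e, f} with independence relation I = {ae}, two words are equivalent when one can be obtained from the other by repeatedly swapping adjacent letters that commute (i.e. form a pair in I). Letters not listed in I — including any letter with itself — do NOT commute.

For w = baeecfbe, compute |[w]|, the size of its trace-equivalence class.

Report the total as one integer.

3

#0=b has no predecessor
#1=a depends on [0:b]
#2=e depends on [0:b]
#3=e depends on [2:e]
#4=c depends on [1:a, 3:e]
#5=f depends on [4:c]
#6=b depends on [5:f]
#7=e depends on [6:b]
sources: [0:b]
N(rest) = Σ N(rest − s) over sources s of rest; N(one piece) = 1:
  size 1 → [7]=1
  size 2 → [6,7]=1
  size 3 → [5,6,7]=1
  size 4 → [4,5,6,7]=1
  size 5 → [1,4,5,6,7]=1  [3,4,5,6,7]=1
  size 6 → [1,3,4,5,6,7]=2  [2,3,4,5,6,7]=1
  first=0(b) contributes 3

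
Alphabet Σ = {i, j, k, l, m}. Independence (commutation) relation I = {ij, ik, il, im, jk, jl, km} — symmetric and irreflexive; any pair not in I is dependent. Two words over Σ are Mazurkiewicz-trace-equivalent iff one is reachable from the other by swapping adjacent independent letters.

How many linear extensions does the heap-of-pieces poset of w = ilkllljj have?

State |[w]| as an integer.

#0=i has no predecessor
#1=l has no predecessor
#2=k depends on [1:l]
#3=l depends on [2:k]
#4=l depends on [3:l]
#5=l depends on [4:l]
#6=j has no predecessor
#7=j depends on [6:j]
sources: [0:i, 1:l, 6:j]
N(rest) = Σ N(rest − s) over sources s of rest; N(one piece) = 1:
  size 1 → [0]=1  [5]=1  [7]=1
  size 2 → [0,5]=2  [0,7]=2  [4,5]=1  [5,7]=2  [6,7]=1
  size 3 → [0,4,5]=3  [0,5,7]=6  [0,6,7]=3  [3,4,5]=1  [4,5,7]=3  [5,6,7]=3
  size 4 → [0,3,4,5]=4  [0,4,5,7]=12  [0,5,6,7]=12  [2,3,4,5]=1  [3,4,5,7]=4  [4,5,6,7]=6
  size 5 → [0,2,3,4,5]=5  [0,3,4,5,7]=20  [0,4,5,6,7]=30  [1,2,3,4,5]=1  [2,3,4,5,7]=5  [3,4,5,6,7]=10
  size 6 → [0,1,2,3,4,5]=6  [0,2,3,4,5,7]=30  [0,3,4,5,6,7]=60  [1,2,3,4,5,7]=6  [2,3,4,5,6,7]=15
  first=0(i) contributes 21
  first=1(l) contributes 105
  first=6(j) contributes 42
|[w]| = 168

168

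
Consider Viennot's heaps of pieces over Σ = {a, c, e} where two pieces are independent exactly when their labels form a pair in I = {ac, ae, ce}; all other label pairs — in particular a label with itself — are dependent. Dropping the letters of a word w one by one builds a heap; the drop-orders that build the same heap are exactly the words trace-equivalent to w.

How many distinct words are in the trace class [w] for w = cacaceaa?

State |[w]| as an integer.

0(c) covers ∅
1(a) covers ∅
2(c) covers 0:c
3(a) covers 1:a
4(c) covers 2:c
5(e) covers ∅
6(a) covers 3:a
7(a) covers 6:a
floor of heap: 0:c, 1:a, 5:e
completions by unplaced set U, small U first (add the entries for U minus each lowest piece of U):
  |U|=1: {4}:1  {5}:1  {7}:1
  |U|=2: {2,4}:1  {4,5}:2  {4,7}:2  {5,7}:2  {6,7}:1
  |U|=3: {0,2,4}:1  {2,4,5}:3  {2,4,7}:3  {3,6,7}:1  {4,5,7}:6  {4,6,7}:3  {5,6,7}:3
  |U|=4: {0,2,4,5}:4  {0,2,4,7}:4  {1,3,6,7}:1  {2,4,5,7}:12  {2,4,6,7}:6  {3,4,6,7}:4  {3,5,6,7}:4  {4,5,6,7}:12
  |U|=5: {0,2,4,5,7}:20  {0,2,4,6,7}:10  {1,3,4,6,7}:5  {1,3,5,6,7}:5  {2,3,4,6,7}:10  {2,4,5,6,7}:30  {3,4,5,6,7}:20
  |U|=6: {0,2,3,4,6,7}:20  {0,2,4,5,6,7}:60  {1,2,3,4,6,7}:15  {1,3,4,5,6,7}:30  {2,3,4,5,6,7}:60
  start at 0(c): 105
  start at 1(a): 140
  start at 5(e): 35
sum over floor = 280

280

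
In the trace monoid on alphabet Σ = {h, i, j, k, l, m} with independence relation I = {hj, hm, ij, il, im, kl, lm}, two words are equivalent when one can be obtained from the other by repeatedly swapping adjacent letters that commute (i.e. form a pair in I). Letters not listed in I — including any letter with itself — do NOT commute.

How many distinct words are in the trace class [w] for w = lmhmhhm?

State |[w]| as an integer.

0(l) covers ∅
1(m) covers ∅
2(h) covers 0:l
3(m) covers 1:m
4(h) covers 2:h
5(h) covers 4:h
6(m) covers 3:m
floor of heap: 0:l, 1:m
completions by unplaced set U, small U first (add the entries for U minus each lowest piece of U):
  |U|=1: {5}:1  {6}:1
  |U|=2: {3,6}:1  {4,5}:1  {5,6}:2
  |U|=3: {1,3,6}:1  {2,4,5}:1  {3,5,6}:3  {4,5,6}:3
  |U|=4: {0,2,4,5}:1  {1,3,5,6}:4  {2,4,5,6}:4  {3,4,5,6}:6
  |U|=5: {0,2,4,5,6}:5  {1,3,4,5,6}:10  {2,3,4,5,6}:10
  start at 0(l): 20
  start at 1(m): 15
sum over floor = 35

35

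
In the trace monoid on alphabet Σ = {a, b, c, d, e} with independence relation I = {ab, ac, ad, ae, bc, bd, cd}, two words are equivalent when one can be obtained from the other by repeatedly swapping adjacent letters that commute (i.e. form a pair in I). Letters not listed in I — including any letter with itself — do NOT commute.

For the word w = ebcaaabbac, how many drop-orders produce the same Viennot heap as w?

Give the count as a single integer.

#0=e has no predecessor
#1=b depends on [0:e]
#2=c depends on [0:e]
#3=a has no predecessor
#4=a depends on [3:a]
#5=a depends on [4:a]
#6=b depends on [1:b]
#7=b depends on [6:b]
#8=a depends on [5:a]
#9=c depends on [2:c]
sources: [0:e, 3:a]
N(rest) = Σ N(rest − s) over sources s of rest; N(one piece) = 1:
  size 1 → [7]=1  [8]=1  [9]=1
  size 2 → [2,9]=1  [5,8]=1  [6,7]=1  [7,8]=2  [7,9]=2  [8,9]=2
  size 3 → [1,6,7]=1  [2,7,9]=3  [2,8,9]=3  [4,5,8]=1  [5,7,8]=3  [5,8,9]=3  [6,7,8]=3  [6,7,9]=3  [7,8,9]=6
  size 4 → [1,6,7,8]=4  [1,6,7,9]=4  [2,5,8,9]=6  [2,6,7,9]=6  [2,7,8,9]=12  [3,4,5,8]=1  [4,5,7,8]=4  [4,5,8,9]=4  [5,6,7,8]=6  [5,7,8,9]=12  [6,7,8,9]=12
  size 5 → [1,2,6,7,9]=10  [1,5,6,7,8]=10  [1,6,7,8,9]=20  [2,4,5,8,9]=10  [2,5,7,8,9]=30  [2,6,7,8,9]=30  [3,4,5,7,8]=5  [3,4,5,8,9]=5  [4,5,6,7,8]=10  [4,5,7,8,9]=20  [5,6,7,8,9]=30
  size 6 → [0,1,2,6,7,9]=10  [1,2,6,7,8,9]=60  [1,4,5,6,7,8]=20  [1,5,6,7,8,9]=60  [2,3,4,5,8,9]=15  [2,4,5,7,8,9]=60  [2,5,6,7,8,9]=90  [3,4,5,6,7,8]=15  [3,4,5,7,8,9]=30  [4,5,6,7,8,9]=60
  size 7 → [0,1,2,6,7,8,9]=70  [1,2,5,6,7,8,9]=210  [1,3,4,5,6,7,8]=35  [1,4,5,6,7,8,9]=140  [2,3,4,5,7,8,9]=105  [2,4,5,6,7,8,9]=210  [3,4,5,6,7,8,9]=105
  size 8 → [0,1,2,5,6,7,8,9]=280  [1,2,4,5,6,7,8,9]=560  [1,3,4,5,6,7,8,9]=280  [2,3,4,5,6,7,8,9]=420
  first=0(e) contributes 1260
  first=3(a) contributes 840
|[w]| = 2100

2100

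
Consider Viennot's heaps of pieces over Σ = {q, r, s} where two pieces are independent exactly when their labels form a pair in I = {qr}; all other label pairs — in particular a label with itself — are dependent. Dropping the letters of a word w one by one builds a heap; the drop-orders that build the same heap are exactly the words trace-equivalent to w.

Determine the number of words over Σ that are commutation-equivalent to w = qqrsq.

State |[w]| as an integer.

0(q) covers ∅
1(q) covers 0:q
2(r) covers ∅
3(s) covers 1:q, 2:r
4(q) covers 3:s
floor of heap: 0:q, 2:r
completions by unplaced set U, small U first (add the entries for U minus each lowest piece of U):
  |U|=1: {4}:1
  |U|=2: {3,4}:1
  |U|=3: {1,3,4}:1  {2,3,4}:1
  start at 0(q): 2
  start at 2(r): 1
sum over floor = 3

3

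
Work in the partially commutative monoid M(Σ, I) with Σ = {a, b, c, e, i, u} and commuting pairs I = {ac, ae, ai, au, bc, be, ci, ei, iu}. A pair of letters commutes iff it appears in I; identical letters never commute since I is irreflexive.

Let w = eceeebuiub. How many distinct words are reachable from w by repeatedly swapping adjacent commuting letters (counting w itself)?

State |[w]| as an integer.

33

piece 0:e — minimal
piece 1:c rests on {0:e}
piece 2:e rests on {1:c}
piece 3:e rests on {2:e}
piece 4:e rests on {3:e}
piece 5:b — minimal
piece 6:u rests on {4:e, 5:b}
piece 7:i rests on {5:b}
piece 8:u rests on {6:u}
piece 9:b rests on {7:i, 8:u}
minimal pieces: {0:e, 5:b}
ways to finish when only these pieces remain (= sum over removing one remaining piece with nothing left below it):
  1 left: {9}→1
  2 left: {7,9}→1  {8,9}→1
  3 left: {6,8,9}→1  {7,8,9}→2
  4 left: {4,6,8,9}→1  {6,7,8,9}→3
  5 left: {3,4,6,8,9}→1  {4,6,7,8,9}→4  {5,6,7,8,9}→3
  6 left: {2,3,4,6,8,9}→1  {3,4,6,7,8,9}→5  {4,5,6,7,8,9}→7
  7 left: {1,2,3,4,6,8,9}→1  {2,3,4,6,7,8,9}→6  {3,4,5,6,7,8,9}→12
  8 left: {0,1,2,3,4,6,8,9}→1  {1,2,3,4,6,7,8,9}→7  {2,3,4,5,6,7,8,9}→18
  placing 0:e first → 25 extensions
  placing 5:b first → 8 extensions
total linear extensions = 33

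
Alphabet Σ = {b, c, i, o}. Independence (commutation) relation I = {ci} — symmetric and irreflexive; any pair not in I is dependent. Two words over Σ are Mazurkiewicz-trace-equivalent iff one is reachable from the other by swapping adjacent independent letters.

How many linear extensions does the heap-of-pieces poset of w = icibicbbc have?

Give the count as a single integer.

6

drop 0:i onto floor
drop 1:c onto floor
drop 2:i onto {0:i}
drop 3:b onto {1:c, 2:i}
drop 4:i onto {3:b}
drop 5:c onto {3:b}
drop 6:b onto {4:i, 5:c}
drop 7:b onto {6:b}
drop 8:c onto {7:b}
ground layer = {0:i, 1:c}
drop-orders for the pieces not yet dropped (sum over which currently-grounded one goes next):
  1 to go: {8} 1
  2 to go: {7,8} 1
  3 to go: {6,7,8} 1
  4 to go: {4,6,7,8} 1  {5,6,7,8} 1
  5 to go: {4,5,6,7,8} 2
  6 to go: {3,4,5,6,7,8} 2
  7 to go: {1,3,4,5,6,7,8} 2  {2,3,4,5,6,7,8} 2
  if 0:i drops first: 4 orders
  if 1:c drops first: 2 orders
heap linearizations: 6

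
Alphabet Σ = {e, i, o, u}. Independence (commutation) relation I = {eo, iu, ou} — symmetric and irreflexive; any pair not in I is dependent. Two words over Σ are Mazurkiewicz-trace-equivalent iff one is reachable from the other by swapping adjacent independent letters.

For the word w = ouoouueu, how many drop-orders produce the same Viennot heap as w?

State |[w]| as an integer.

56

piece 0:o — minimal
piece 1:u — minimal
piece 2:o rests on {0:o}
piece 3:o rests on {2:o}
piece 4:u rests on {1:u}
piece 5:u rests on {4:u}
piece 6:e rests on {5:u}
piece 7:u rests on {6:e}
minimal pieces: {0:o, 1:u}
ways to finish when only these pieces remain (= sum over removing one remaining piece with nothing left below it):
  1 left: {3}→1  {7}→1
  2 left: {2,3}→1  {3,7}→2  {6,7}→1
  3 left: {0,2,3}→1  {2,3,7}→3  {3,6,7}→3  {5,6,7}→1
  4 left: {0,2,3,7}→4  {2,3,6,7}→6  {3,5,6,7}→4  {4,5,6,7}→1
  5 left: {0,2,3,6,7}→10  {1,4,5,6,7}→1  {2,3,5,6,7}→10  {3,4,5,6,7}→5
  6 left: {0,2,3,5,6,7}→20  {1,3,4,5,6,7}→6  {2,3,4,5,6,7}→15
  placing 0:o first → 21 extensions
  placing 1:u first → 35 extensions
total linear extensions = 56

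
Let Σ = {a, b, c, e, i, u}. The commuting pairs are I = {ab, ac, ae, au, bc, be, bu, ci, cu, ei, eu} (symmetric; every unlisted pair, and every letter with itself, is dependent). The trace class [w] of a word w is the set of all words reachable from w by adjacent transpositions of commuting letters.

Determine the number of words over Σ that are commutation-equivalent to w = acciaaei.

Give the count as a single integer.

drop 0:a onto floor
drop 1:c onto floor
drop 2:c onto {1:c}
drop 3:i onto {0:a}
drop 4:a onto {3:i}
drop 5:a onto {4:a}
drop 6:e onto {2:c}
drop 7:i onto {5:a}
ground layer = {0:a, 1:c}
drop-orders for the pieces not yet dropped (sum over which currently-grounded one goes next):
  1 to go: {6} 1  {7} 1
  2 to go: {2,6} 1  {5,7} 1  {6,7} 2
  3 to go: {1,2,6} 1  {2,6,7} 3  {4,5,7} 1  {5,6,7} 3
  4 to go: {1,2,6,7} 4  {2,5,6,7} 6  {3,4,5,7} 1  {4,5,6,7} 4
  5 to go: {0,3,4,5,7} 1  {1,2,5,6,7} 10  {2,4,5,6,7} 10  {3,4,5,6,7} 5
  6 to go: {0,3,4,5,6,7} 6  {1,2,4,5,6,7} 20  {2,3,4,5,6,7} 15
  if 0:a drops first: 35 orders
  if 1:c drops first: 21 orders
heap linearizations: 56

56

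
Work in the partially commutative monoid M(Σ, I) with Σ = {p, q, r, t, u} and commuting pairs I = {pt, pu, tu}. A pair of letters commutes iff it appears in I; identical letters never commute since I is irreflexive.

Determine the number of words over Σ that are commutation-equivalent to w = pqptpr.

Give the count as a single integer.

#0=p has no predecessor
#1=q depends on [0:p]
#2=p depends on [1:q]
#3=t depends on [1:q]
#4=p depends on [2:p]
#5=r depends on [3:t, 4:p]
sources: [0:p]
N(rest) = Σ N(rest − s) over sources s of rest; N(one piece) = 1:
  size 1 → [5]=1
  size 2 → [3,5]=1  [4,5]=1
  size 3 → [2,4,5]=1  [3,4,5]=2
  size 4 → [2,3,4,5]=3
  first=0(p) contributes 3

3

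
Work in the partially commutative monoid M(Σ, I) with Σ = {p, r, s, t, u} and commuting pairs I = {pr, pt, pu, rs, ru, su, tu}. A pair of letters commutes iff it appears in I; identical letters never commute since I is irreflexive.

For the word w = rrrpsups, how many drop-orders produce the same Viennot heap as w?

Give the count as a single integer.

280

drop 0:r onto floor
drop 1:r onto {0:r}
drop 2:r onto {1:r}
drop 3:p onto floor
drop 4:s onto {3:p}
drop 5:u onto floor
drop 6:p onto {4:s}
drop 7:s onto {6:p}
ground layer = {0:r, 3:p, 5:u}
drop-orders for the pieces not yet dropped (sum over which currently-grounded one goes next):
  1 to go: {2} 1  {5} 1  {7} 1
  2 to go: {1,2} 1  {2,5} 2  {2,7} 2  {5,7} 2  {6,7} 1
  3 to go: {0,1,2} 1  {1,2,5} 3  {1,2,7} 3  {2,5,7} 6  {2,6,7} 3  {4,6,7} 1  {5,6,7} 3
  4 to go: {0,1,2,5} 4  {0,1,2,7} 4  {1,2,5,7} 12  {1,2,6,7} 6  {2,4,6,7} 4  {2,5,6,7} 12  {3,4,6,7} 1  {4,5,6,7} 4
  5 to go: {0,1,2,5,7} 20  {0,1,2,6,7} 10  {1,2,4,6,7} 10  {1,2,5,6,7} 30  {2,3,4,6,7} 5  {2,4,5,6,7} 20  {3,4,5,6,7} 5
  6 to go: {0,1,2,4,6,7} 20  {0,1,2,5,6,7} 60  {1,2,3,4,6,7} 15  {1,2,4,5,6,7} 60  {2,3,4,5,6,7} 30
  if 0:r drops first: 105 orders
  if 3:p drops first: 140 orders
  if 5:u drops first: 35 orders
heap linearizations: 280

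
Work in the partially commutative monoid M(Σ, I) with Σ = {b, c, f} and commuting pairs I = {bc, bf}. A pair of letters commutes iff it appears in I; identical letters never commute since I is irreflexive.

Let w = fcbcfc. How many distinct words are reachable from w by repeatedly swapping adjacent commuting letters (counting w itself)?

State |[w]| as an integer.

6

0(f) covers ∅
1(c) covers 0:f
2(b) covers ∅
3(c) covers 1:c
4(f) covers 3:c
5(c) covers 4:f
floor of heap: 0:f, 2:b
completions by unplaced set U, small U first (add the entries for U minus each lowest piece of U):
  |U|=1: {2}:1  {5}:1
  |U|=2: {2,5}:2  {4,5}:1
  |U|=3: {2,4,5}:3  {3,4,5}:1
  |U|=4: {1,3,4,5}:1  {2,3,4,5}:4
  start at 0(f): 5
  start at 2(b): 1
sum over floor = 6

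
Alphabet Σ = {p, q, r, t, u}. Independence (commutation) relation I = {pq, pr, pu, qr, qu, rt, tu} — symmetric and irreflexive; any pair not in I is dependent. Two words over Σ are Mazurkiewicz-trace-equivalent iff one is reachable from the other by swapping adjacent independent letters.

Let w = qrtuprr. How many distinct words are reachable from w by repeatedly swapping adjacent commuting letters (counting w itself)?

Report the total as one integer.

drop 0:q onto floor
drop 1:r onto floor
drop 2:t onto {0:q}
drop 3:u onto {1:r}
drop 4:p onto {2:t}
drop 5:r onto {3:u}
drop 6:r onto {5:r}
ground layer = {0:q, 1:r}
drop-orders for the pieces not yet dropped (sum over which currently-grounded one goes next):
  1 to go: {4} 1  {6} 1
  2 to go: {2,4} 1  {4,6} 2  {5,6} 1
  3 to go: {0,2,4} 1  {2,4,6} 3  {3,5,6} 1  {4,5,6} 3
  4 to go: {0,2,4,6} 4  {1,3,5,6} 1  {2,4,5,6} 6  {3,4,5,6} 4
  5 to go: {0,2,4,5,6} 10  {1,3,4,5,6} 5  {2,3,4,5,6} 10
  if 0:q drops first: 15 orders
  if 1:r drops first: 20 orders
heap linearizations: 35

35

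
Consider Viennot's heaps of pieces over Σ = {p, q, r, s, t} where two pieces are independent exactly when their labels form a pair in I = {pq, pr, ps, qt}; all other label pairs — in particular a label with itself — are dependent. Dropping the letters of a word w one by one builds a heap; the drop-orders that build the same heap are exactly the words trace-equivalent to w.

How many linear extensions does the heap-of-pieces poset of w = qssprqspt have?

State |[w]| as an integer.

0(q) covers ∅
1(s) covers 0:q
2(s) covers 1:s
3(p) covers ∅
4(r) covers 2:s
5(q) covers 4:r
6(s) covers 5:q
7(p) covers 3:p
8(t) covers 6:s, 7:p
floor of heap: 0:q, 3:p
completions by unplaced set U, small U first (add the entries for U minus each lowest piece of U):
  |U|=1: {8}:1
  |U|=2: {6,8}:1  {7,8}:1
  |U|=3: {3,7,8}:1  {5,6,8}:1  {6,7,8}:2
  |U|=4: {3,6,7,8}:3  {4,5,6,8}:1  {5,6,7,8}:3
  |U|=5: {2,4,5,6,8}:1  {3,5,6,7,8}:6  {4,5,6,7,8}:4
  |U|=6: {1,2,4,5,6,8}:1  {2,4,5,6,7,8}:5  {3,4,5,6,7,8}:10
  |U|=7: {0,1,2,4,5,6,8}:1  {1,2,4,5,6,7,8}:6  {2,3,4,5,6,7,8}:15
  start at 0(q): 21
  start at 3(p): 7
sum over floor = 28

28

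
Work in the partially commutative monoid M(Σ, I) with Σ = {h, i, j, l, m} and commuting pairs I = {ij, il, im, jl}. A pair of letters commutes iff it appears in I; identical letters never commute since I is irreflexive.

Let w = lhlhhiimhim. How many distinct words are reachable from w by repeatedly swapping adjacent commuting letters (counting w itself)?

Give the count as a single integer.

6

piece 0:l — minimal
piece 1:h rests on {0:l}
piece 2:l rests on {1:h}
piece 3:h rests on {2:l}
piece 4:h rests on {3:h}
piece 5:i rests on {4:h}
piece 6:i rests on {5:i}
piece 7:m rests on {4:h}
piece 8:h rests on {6:i, 7:m}
piece 9:i rests on {8:h}
piece 10:m rests on {8:h}
minimal pieces: {0:l}
ways to finish when only these pieces remain (= sum over removing one remaining piece with nothing left below it):
  1 left: {9}→1  {10}→1
  2 left: {9,10}→2
  3 left: {8,9,10}→2
  4 left: {6,8,9,10}→2  {7,8,9,10}→2
  5 left: {5,6,8,9,10}→2  {6,7,8,9,10}→4
  6 left: {5,6,7,8,9,10}→6
  7 left: {4,5,6,7,8,9,10}→6
  8 left: {3,4,5,6,7,8,9,10}→6
  9 left: {2,3,4,5,6,7,8,9,10}→6
  placing 0:l first → 6 extensions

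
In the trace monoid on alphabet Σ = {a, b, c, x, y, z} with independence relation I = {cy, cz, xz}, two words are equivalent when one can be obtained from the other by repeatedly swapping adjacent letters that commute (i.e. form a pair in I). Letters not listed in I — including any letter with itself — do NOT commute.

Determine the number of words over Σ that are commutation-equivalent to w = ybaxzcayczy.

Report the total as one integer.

12

piece 0:y — minimal
piece 1:b rests on {0:y}
piece 2:a rests on {1:b}
piece 3:x rests on {2:a}
piece 4:z rests on {2:a}
piece 5:c rests on {3:x}
piece 6:a rests on {4:z, 5:c}
piece 7:y rests on {6:a}
piece 8:c rests on {6:a}
piece 9:z rests on {7:y}
piece 10:y rests on {9:z}
minimal pieces: {0:y}
ways to finish when only these pieces remain (= sum over removing one remaining piece with nothing left below it):
  1 left: {8}→1  {10}→1
  2 left: {8,10}→2  {9,10}→1
  3 left: {7,9,10}→1  {8,9,10}→3
  4 left: {7,8,9,10}→4
  5 left: {6,7,8,9,10}→4
  6 left: {4,6,7,8,9,10}→4  {5,6,7,8,9,10}→4
  7 left: {3,5,6,7,8,9,10}→4  {4,5,6,7,8,9,10}→8
  8 left: {3,4,5,6,7,8,9,10}→12
  9 left: {2,3,4,5,6,7,8,9,10}→12
  placing 0:y first → 12 extensions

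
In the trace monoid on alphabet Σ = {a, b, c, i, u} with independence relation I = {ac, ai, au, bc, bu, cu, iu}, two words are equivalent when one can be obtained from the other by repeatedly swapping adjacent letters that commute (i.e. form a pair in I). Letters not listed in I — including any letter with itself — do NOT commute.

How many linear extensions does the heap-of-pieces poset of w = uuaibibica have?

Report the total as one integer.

#0=u has no predecessor
#1=u depends on [0:u]
#2=a has no predecessor
#3=i has no predecessor
#4=b depends on [2:a, 3:i]
#5=i depends on [4:b]
#6=b depends on [5:i]
#7=i depends on [6:b]
#8=c depends on [7:i]
#9=a depends on [6:b]
sources: [0:u, 2:a, 3:i]
N(rest) = Σ N(rest − s) over sources s of rest; N(one piece) = 1:
  size 1 → [1]=1  [8]=1  [9]=1
  size 2 → [0,1]=1  [1,8]=2  [1,9]=2  [7,8]=1  [8,9]=2
  size 3 → [0,1,8]=3  [0,1,9]=3  [1,7,8]=3  [1,8,9]=6  [7,8,9]=3
  size 4 → [0,1,7,8]=6  [0,1,8,9]=12  [1,7,8,9]=12  [6,7,8,9]=3
  size 5 → [0,1,7,8,9]=30  [1,6,7,8,9]=15  [5,6,7,8,9]=3
  size 6 → [0,1,6,7,8,9]=45  [1,5,6,7,8,9]=18  [4,5,6,7,8,9]=3
  size 7 → [0,1,5,6,7,8,9]=63  [1,4,5,6,7,8,9]=21  [2,4,5,6,7,8,9]=3  [3,4,5,6,7,8,9]=3
  size 8 → [0,1,4,5,6,7,8,9]=84  [1,2,4,5,6,7,8,9]=24  [1,3,4,5,6,7,8,9]=24  [2,3,4,5,6,7,8,9]=6
  first=0(u) contributes 54
  first=2(a) contributes 108
  first=3(i) contributes 108
|[w]| = 270

270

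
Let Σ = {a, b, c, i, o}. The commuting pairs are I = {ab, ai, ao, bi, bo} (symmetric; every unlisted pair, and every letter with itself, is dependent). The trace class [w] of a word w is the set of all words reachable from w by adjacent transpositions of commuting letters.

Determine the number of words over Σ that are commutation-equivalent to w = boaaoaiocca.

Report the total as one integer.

280

drop 0:b onto floor
drop 1:o onto floor
drop 2:a onto floor
drop 3:a onto {2:a}
drop 4:o onto {1:o}
drop 5:a onto {3:a}
drop 6:i onto {4:o}
drop 7:o onto {6:i}
drop 8:c onto {0:b, 5:a, 7:o}
drop 9:c onto {8:c}
drop 10:a onto {9:c}
ground layer = {0:b, 1:o, 2:a}
drop-orders for the pieces not yet dropped (sum over which currently-grounded one goes next):
  1 to go: {10} 1
  2 to go: {9,10} 1
  3 to go: {8,9,10} 1
  4 to go: {0,8,9,10} 1  {5,8,9,10} 1  {7,8,9,10} 1
  5 to go: {0,5,8,9,10} 2  {0,7,8,9,10} 2  {3,5,8,9,10} 1  {5,7,8,9,10} 2  {6,7,8,9,10} 1
  6 to go: {0,3,5,8,9,10} 3  {0,5,7,8,9,10} 6  {0,6,7,8,9,10} 3  {2,3,5,8,9,10} 1  {3,5,7,8,9,10} 3  {4,6,7,8,9,10} 1  {5,6,7,8,9,10} 3
  7 to go: {0,2,3,5,8,9,10} 4  {0,3,5,7,8,9,10} 12  {0,4,6,7,8,9,10} 4  {0,5,6,7,8,9,10} 12  {1,4,6,7,8,9,10} 1  {2,3,5,7,8,9,10} 4  {3,5,6,7,8,9,10} 6  {4,5,6,7,8,9,10} 4
  8 to go: {0,1,4,6,7,8,9,10} 5  {0,2,3,5,7,8,9,10} 20  {0,3,5,6,7,8,9,10} 30  {0,4,5,6,7,8,9,10} 20  {1,4,5,6,7,8,9,10} 5  {2,3,5,6,7,8,9,10} 10  {3,4,5,6,7,8,9,10} 10
  9 to go: {0,1,4,5,6,7,8,9,10} 30  {0,2,3,5,6,7,8,9,10} 60  {0,3,4,5,6,7,8,9,10} 60  {1,3,4,5,6,7,8,9,10} 15  {2,3,4,5,6,7,8,9,10} 20
  if 0:b drops first: 35 orders
  if 1:o drops first: 140 orders
  if 2:a drops first: 105 orders
heap linearizations: 280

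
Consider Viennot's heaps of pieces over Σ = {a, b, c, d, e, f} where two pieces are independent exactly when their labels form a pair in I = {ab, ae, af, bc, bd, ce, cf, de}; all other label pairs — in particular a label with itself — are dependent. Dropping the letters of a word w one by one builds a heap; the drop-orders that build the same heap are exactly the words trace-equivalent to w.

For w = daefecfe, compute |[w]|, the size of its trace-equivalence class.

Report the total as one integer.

piece 0:d — minimal
piece 1:a rests on {0:d}
piece 2:e — minimal
piece 3:f rests on {0:d, 2:e}
piece 4:e rests on {3:f}
piece 5:c rests on {1:a}
piece 6:f rests on {4:e}
piece 7:e rests on {6:f}
minimal pieces: {0:d, 2:e}
ways to finish when only these pieces remain (= sum over removing one remaining piece with nothing left below it):
  1 left: {5}→1  {7}→1
  2 left: {1,5}→1  {5,7}→2  {6,7}→1
  3 left: {1,5,7}→3  {4,6,7}→1  {5,6,7}→3
  4 left: {1,5,6,7}→6  {3,4,6,7}→1  {4,5,6,7}→4
  5 left: {1,4,5,6,7}→10  {2,3,4,6,7}→1  {3,4,5,6,7}→5
  6 left: {1,3,4,5,6,7}→15  {2,3,4,5,6,7}→6
  placing 0:d first → 21 extensions
  placing 2:e first → 15 extensions
total linear extensions = 36

36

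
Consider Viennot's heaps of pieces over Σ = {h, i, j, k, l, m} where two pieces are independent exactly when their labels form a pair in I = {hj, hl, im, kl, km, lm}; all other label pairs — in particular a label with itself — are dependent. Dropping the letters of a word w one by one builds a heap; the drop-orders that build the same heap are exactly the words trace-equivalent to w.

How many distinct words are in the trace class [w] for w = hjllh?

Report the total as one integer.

#0=h has no predecessor
#1=j has no predecessor
#2=l depends on [1:j]
#3=l depends on [2:l]
#4=h depends on [0:h]
sources: [0:h, 1:j]
N(rest) = Σ N(rest − s) over sources s of rest; N(one piece) = 1:
  size 1 → [3]=1  [4]=1
  size 2 → [0,4]=1  [2,3]=1  [3,4]=2
  size 3 → [0,3,4]=3  [1,2,3]=1  [2,3,4]=3
  first=0(h) contributes 4
  first=1(j) contributes 6
|[w]| = 10

10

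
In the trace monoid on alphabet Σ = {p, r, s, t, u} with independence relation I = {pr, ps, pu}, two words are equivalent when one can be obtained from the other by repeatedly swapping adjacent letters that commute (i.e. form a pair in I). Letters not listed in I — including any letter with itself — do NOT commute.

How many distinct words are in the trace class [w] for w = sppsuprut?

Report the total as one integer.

56

#0=s has no predecessor
#1=p has no predecessor
#2=p depends on [1:p]
#3=s depends on [0:s]
#4=u depends on [3:s]
#5=p depends on [2:p]
#6=r depends on [4:u]
#7=u depends on [6:r]
#8=t depends on [5:p, 7:u]
sources: [0:s, 1:p]
N(rest) = Σ N(rest − s) over sources s of rest; N(one piece) = 1:
  size 1 → [8]=1
  size 2 → [5,8]=1  [7,8]=1
  size 3 → [2,5,8]=1  [5,7,8]=2  [6,7,8]=1
  size 4 → [1,2,5,8]=1  [2,5,7,8]=3  [4,6,7,8]=1  [5,6,7,8]=3
  size 5 → [1,2,5,7,8]=4  [2,5,6,7,8]=6  [3,4,6,7,8]=1  [4,5,6,7,8]=4
  size 6 → [0,3,4,6,7,8]=1  [1,2,5,6,7,8]=10  [2,4,5,6,7,8]=10  [3,4,5,6,7,8]=5
  size 7 → [0,3,4,5,6,7,8]=6  [1,2,4,5,6,7,8]=20  [2,3,4,5,6,7,8]=15
  first=0(s) contributes 35
  first=1(p) contributes 21
|[w]| = 56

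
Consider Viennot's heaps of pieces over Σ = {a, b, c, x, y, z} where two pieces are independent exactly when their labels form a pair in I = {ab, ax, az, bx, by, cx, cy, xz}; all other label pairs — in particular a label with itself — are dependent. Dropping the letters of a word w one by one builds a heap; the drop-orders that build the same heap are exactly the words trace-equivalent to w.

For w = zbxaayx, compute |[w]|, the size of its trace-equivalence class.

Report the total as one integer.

54

piece 0:z — minimal
piece 1:b rests on {0:z}
piece 2:x — minimal
piece 3:a — minimal
piece 4:a rests on {3:a}
piece 5:y rests on {0:z, 2:x, 4:a}
piece 6:x rests on {5:y}
minimal pieces: {0:z, 2:x, 3:a}
ways to finish when only these pieces remain (= sum over removing one remaining piece with nothing left below it):
  1 left: {1}→1  {6}→1
  2 left: {1,6}→2  {5,6}→1
  3 left: {1,5,6}→3  {2,5,6}→1  {4,5,6}→1
  4 left: {0,1,5,6}→3  {1,2,5,6}→4  {1,4,5,6}→4  {2,4,5,6}→2  {3,4,5,6}→1
  5 left: {0,1,2,5,6}→7  {0,1,4,5,6}→7  {1,2,4,5,6}→10  {1,3,4,5,6}→5  {2,3,4,5,6}→3
  placing 0:z first → 18 extensions
  placing 2:x first → 12 extensions
  placing 3:a first → 24 extensions
total linear extensions = 54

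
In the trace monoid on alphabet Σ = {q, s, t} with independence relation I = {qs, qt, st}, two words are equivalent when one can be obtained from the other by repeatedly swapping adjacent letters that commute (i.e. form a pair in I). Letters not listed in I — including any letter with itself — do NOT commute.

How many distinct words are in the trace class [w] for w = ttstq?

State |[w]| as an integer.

20

drop 0:t onto floor
drop 1:t onto {0:t}
drop 2:s onto floor
drop 3:t onto {1:t}
drop 4:q onto floor
ground layer = {0:t, 2:s, 4:q}
drop-orders for the pieces not yet dropped (sum over which currently-grounded one goes next):
  1 to go: {2} 1  {3} 1  {4} 1
  2 to go: {1,3} 1  {2,3} 2  {2,4} 2  {3,4} 2
  3 to go: {0,1,3} 1  {1,2,3} 3  {1,3,4} 3  {2,3,4} 6
  if 0:t drops first: 12 orders
  if 2:s drops first: 4 orders
  if 4:q drops first: 4 orders
heap linearizations: 20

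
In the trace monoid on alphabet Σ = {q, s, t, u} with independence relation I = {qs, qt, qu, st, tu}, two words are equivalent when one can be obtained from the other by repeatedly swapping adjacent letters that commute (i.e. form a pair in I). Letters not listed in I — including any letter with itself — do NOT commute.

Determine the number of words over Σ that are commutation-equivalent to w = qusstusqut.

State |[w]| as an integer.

piece 0:q — minimal
piece 1:u — minimal
piece 2:s rests on {1:u}
piece 3:s rests on {2:s}
piece 4:t — minimal
piece 5:u rests on {3:s}
piece 6:s rests on {5:u}
piece 7:q rests on {0:q}
piece 8:u rests on {6:s}
piece 9:t rests on {4:t}
minimal pieces: {0:q, 1:u, 4:t}
ways to finish when only these pieces remain (= sum over removing one remaining piece with nothing left below it):
  1 left: {7}→1  {8}→1  {9}→1
  2 left: {0,7}→1  {4,9}→1  {6,8}→1  {7,8}→2  {7,9}→2  {8,9}→2
  3 left: {0,7,8}→3  {0,7,9}→3  {4,7,9}→3  {4,8,9}→3  {5,6,8}→1  {6,7,8}→3  {6,8,9}→3  {7,8,9}→6
  4 left: {0,4,7,9}→6  {0,6,7,8}→6  {0,7,8,9}→12  {3,5,6,8}→1  {4,6,8,9}→6  {4,7,8,9}→12  {5,6,7,8}→4  {5,6,8,9}→4  {6,7,8,9}→12
  5 left: {0,4,7,8,9}→30  {0,5,6,7,8}→10  {0,6,7,8,9}→30  {2,3,5,6,8}→1  {3,5,6,7,8}→5  {3,5,6,8,9}→5  {4,5,6,8,9}→10  {4,6,7,8,9}→30  {5,6,7,8,9}→20
  6 left: {0,3,5,6,7,8}→15  {0,4,6,7,8,9}→90  {0,5,6,7,8,9}→60  {1,2,3,5,6,8}→1  {2,3,5,6,7,8}→6  {2,3,5,6,8,9}→6  {3,4,5,6,8,9}→15  {3,5,6,7,8,9}→30  {4,5,6,7,8,9}→60
  7 left: {0,2,3,5,6,7,8}→21  {0,3,5,6,7,8,9}→105  {0,4,5,6,7,8,9}→210  {1,2,3,5,6,7,8}→7  {1,2,3,5,6,8,9}→7  {2,3,4,5,6,8,9}→21  {2,3,5,6,7,8,9}→42  {3,4,5,6,7,8,9}→105
  8 left: {0,1,2,3,5,6,7,8}→28  {0,2,3,5,6,7,8,9}→168  {0,3,4,5,6,7,8,9}→420  {1,2,3,4,5,6,8,9}→28  {1,2,3,5,6,7,8,9}→56  {2,3,4,5,6,7,8,9}→168
  placing 0:q first → 252 extensions
  placing 1:u first → 756 extensions
  placing 4:t first → 252 extensions
total linear extensions = 1260

1260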